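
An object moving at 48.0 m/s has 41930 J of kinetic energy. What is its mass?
m = 2·KE/v² = 2·41930/(48.0)² = 36.4 kg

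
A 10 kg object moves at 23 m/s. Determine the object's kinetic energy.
KE = ½mv² = ½(10)(23)² = 2645.0 J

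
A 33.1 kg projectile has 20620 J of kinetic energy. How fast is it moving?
v = √(2·KE/m) = √(2·20620/33.1) = 35.3 m/s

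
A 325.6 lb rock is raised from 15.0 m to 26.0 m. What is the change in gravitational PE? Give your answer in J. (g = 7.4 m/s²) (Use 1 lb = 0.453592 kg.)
Convert to SI: m = 147.69 kg, Δh = 11.0 m
ΔPE = mgΔh = (147.69)(7.4)(11.0) = 12020 J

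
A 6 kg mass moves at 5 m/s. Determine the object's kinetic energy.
KE = ½mv² = ½(6)(5)² = 75.0 J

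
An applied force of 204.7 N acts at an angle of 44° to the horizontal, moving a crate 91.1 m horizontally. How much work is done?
W = F·d·cosθ = (204.7)(91.1)cos(44°) = 13410 J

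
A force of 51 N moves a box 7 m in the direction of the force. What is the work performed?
W = F·d = (51)(7) = 357.0 J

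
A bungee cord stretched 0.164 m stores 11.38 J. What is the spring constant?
k = 2·PE/x² = 2·11.38/(0.164)² = 846.2 N/m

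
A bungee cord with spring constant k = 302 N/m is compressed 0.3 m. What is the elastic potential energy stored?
PE = ½kx² = ½(302)(0.3)² = 13.59 J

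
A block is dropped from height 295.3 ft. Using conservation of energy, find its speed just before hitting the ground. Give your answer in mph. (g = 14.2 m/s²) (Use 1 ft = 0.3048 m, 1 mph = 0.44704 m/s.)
Convert to SI: h = 90.0074 m
mgh = ½mv² ⇒ v = √(2gh) = √(2·14.2·90.0074) = 50.559 m/s = 113.1 mph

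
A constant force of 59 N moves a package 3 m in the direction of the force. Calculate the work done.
W = F·d = (59)(3) = 177.0 J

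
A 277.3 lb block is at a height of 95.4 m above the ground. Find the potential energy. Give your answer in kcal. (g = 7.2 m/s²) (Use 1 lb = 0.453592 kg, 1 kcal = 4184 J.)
Convert to SI: m = 125.781 kg, h = 95.4 m
PE = mgh = (125.781)(7.2)(95.4) = 86396.5 J = 20.65 kcal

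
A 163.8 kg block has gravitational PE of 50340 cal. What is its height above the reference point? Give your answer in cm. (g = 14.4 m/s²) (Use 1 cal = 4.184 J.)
Convert to SI: m = 163.8 kg, PE = 210623 J
h = PE/(mg) = 210623/(163.8·14.4) = 89.2953 m = 8930 cm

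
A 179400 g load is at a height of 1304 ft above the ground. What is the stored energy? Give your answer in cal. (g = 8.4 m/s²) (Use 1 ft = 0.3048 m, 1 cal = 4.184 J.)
Convert to SI: m = 179.4 kg, h = 397.459 m
PE = mgh = (179.4)(8.4)(397.459) = 598955 J = 143200 cal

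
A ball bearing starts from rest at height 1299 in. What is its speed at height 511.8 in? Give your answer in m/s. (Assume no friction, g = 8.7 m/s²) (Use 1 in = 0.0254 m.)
Convert to SI: h₁−h₂ = 19.9949 m
mgh₁ = mgh₂ + ½mv² ⇒ v = √(2g(h₁−h₂)) = √(2·8.7·19.9949) = 18.65 m/s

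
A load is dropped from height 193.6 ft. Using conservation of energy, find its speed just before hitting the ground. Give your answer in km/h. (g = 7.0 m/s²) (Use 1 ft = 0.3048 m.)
Convert to SI: h = 59.0093 m
mgh = ½mv² ⇒ v = √(2gh) = √(2·7.0·59.0093) = 28.7425 m/s = 103.5 km/h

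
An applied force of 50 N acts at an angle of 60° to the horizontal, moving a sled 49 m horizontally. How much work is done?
W = F·d·cosθ = (50)(49)cos(60°) = 1225 J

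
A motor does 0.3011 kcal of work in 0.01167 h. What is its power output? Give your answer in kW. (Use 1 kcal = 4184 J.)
Convert to SI: W = 1259.8 J, t = 42.012 s
P = W/t = 1259.8/42.012 = 29.9867 W = 0.02999 kW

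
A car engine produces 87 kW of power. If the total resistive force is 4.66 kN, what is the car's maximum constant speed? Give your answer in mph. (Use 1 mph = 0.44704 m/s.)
Convert to SI: F = 4660.0 N
P = Fv ⇒ v = P/F = 87000 W/4660.0 N = 18.6695 m/s = 41.76 mph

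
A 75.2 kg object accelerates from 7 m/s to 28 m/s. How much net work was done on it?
W = ΔKE = ½m(v₂² − v₁²) = ½(75.2)(28² − 7²) = 27636.0 J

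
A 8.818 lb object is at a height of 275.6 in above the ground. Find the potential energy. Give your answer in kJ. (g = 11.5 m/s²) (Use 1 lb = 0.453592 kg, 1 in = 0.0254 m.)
Convert to SI: m = 3.99977 kg, h = 7.00024 m
PE = mgh = (3.99977)(11.5)(7.00024) = 321.993 J = 0.322 kJ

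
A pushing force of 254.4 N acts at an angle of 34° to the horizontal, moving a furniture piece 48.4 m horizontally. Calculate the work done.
W = F·d·cosθ = (254.4)(48.4)cos(34°) = 10210 J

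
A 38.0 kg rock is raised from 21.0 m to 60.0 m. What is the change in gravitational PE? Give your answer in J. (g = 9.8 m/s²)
ΔPE = mgΔh = (38.0)(9.8)(39.0) = 14520 J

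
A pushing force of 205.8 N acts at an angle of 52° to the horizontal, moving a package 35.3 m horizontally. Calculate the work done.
W = F·d·cosθ = (205.8)(35.3)cos(52°) = 4473 J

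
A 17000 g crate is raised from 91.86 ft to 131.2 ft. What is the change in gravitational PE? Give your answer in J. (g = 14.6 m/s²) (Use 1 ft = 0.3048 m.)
Convert to SI: m = 17.0 kg, Δh = 11.9908 m
ΔPE = mgΔh = (17.0)(14.6)(11.9908) = 2976 J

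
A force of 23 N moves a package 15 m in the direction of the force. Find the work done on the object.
W = F·d = (23)(15) = 345.0 J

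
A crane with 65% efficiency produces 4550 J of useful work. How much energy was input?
W_in = W_out/η = 4550/0.65 = 7000 J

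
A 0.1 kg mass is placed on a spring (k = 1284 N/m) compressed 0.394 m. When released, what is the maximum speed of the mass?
½kx² = ½mv² ⇒ v = x√(k/m) = (0.394)√(1284/0.1) = 44.65 m/s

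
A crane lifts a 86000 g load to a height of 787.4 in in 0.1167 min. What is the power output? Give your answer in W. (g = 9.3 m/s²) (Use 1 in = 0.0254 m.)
Convert to SI: m = 86.0 kg, h = 20.0 m, t = 7.002 s
P = mgh/t = (86.0)(9.3)(20.0)/7.002 = 2284 W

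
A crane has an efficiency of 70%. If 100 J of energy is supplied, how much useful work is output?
W_out = η·W_in = 0.7·100 = 70.0 J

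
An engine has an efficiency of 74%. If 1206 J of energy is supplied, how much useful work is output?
W_out = η·W_in = 0.74·1206 = 892.44 J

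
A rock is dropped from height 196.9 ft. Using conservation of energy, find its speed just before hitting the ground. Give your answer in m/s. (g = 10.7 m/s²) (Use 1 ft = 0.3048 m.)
Convert to SI: h = 60.0151 m
mgh = ½mv² ⇒ v = √(2gh) = √(2·10.7·60.0151) = 35.84 m/s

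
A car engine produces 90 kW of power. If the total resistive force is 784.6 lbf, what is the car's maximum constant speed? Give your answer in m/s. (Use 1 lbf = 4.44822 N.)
Convert to SI: F = 3490.07 N
P = Fv ⇒ v = P/F = 90000 W/3490.07 N = 25.79 m/s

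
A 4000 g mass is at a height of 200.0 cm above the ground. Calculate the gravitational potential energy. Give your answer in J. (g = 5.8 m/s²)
Convert to SI: m = 4.0 kg, h = 2.0 m
PE = mgh = (4.0)(5.8)(2.0) = 46.4 J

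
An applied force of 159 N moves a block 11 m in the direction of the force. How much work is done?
W = F·d = (159)(11) = 1749 J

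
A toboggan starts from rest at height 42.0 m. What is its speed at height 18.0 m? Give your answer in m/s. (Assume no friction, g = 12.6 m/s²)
mgh₁ = mgh₂ + ½mv² ⇒ v = √(2g(h₁−h₂)) = √(2·12.6·24.0) = 24.59 m/s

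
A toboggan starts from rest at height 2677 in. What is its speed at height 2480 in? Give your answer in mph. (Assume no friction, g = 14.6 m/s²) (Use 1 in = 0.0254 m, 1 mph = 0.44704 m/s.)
Convert to SI: h₁−h₂ = 5.0038 m
mgh₁ = mgh₂ + ½mv² ⇒ v = √(2g(h₁−h₂)) = √(2·14.6·5.0038) = 12.0876 m/s = 27.04 mph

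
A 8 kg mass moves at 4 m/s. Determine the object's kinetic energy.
KE = ½mv² = ½(8)(4)² = 64.0 J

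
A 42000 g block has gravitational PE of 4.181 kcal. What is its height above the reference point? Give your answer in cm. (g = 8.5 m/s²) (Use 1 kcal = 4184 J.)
Convert to SI: m = 42.0 kg, PE = 17493.3 J
h = PE/(mg) = 17493.3/(42.0·8.5) = 49.0009 m = 4900 cm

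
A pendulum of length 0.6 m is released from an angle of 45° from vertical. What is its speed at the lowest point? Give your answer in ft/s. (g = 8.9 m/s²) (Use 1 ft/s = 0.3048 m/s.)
h = L(1 − cosθ) = 0.6(1 − cos45°) = 0.175736 m
v = √(2gh) = √(2·8.9·0.175736) = 1.76864 m/s = 5.803 ft/s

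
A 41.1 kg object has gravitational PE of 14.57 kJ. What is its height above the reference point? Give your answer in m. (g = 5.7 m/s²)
Convert to SI: m = 41.1 kg, PE = 14570.0 J
h = PE/(mg) = 14570.0/(41.1·5.7) = 62.19 m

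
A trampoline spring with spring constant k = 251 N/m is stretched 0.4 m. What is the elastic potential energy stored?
PE = ½kx² = ½(251)(0.4)² = 20.08 J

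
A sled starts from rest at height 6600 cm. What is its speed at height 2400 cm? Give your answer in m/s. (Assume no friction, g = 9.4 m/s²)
Convert to SI: h₁−h₂ = 42.0 m
mgh₁ = mgh₂ + ½mv² ⇒ v = √(2g(h₁−h₂)) = √(2·9.4·42.0) = 28.1 m/s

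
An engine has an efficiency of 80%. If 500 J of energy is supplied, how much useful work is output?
W_out = η·W_in = 0.8·500 = 400.0 J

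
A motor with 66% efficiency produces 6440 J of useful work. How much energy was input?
W_in = W_out/η = 6440/0.66 = 9758 J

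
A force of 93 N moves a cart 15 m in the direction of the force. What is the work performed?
W = F·d = (93)(15) = 1395 J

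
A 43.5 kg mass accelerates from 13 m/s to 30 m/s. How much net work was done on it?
W = ΔKE = ½m(v₂² − v₁²) = ½(43.5)(30² − 13²) = 15899.25 J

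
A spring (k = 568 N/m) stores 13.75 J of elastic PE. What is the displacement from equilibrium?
x = √(2·PE/k) = √(2·13.75/568) = 0.22 m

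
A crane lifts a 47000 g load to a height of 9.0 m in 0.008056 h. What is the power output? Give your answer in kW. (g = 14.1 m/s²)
Convert to SI: m = 47.0 kg, h = 9.0 m, t = 29.0016 s
P = mgh/t = (47.0)(14.1)(9.0)/29.0016 = 205.654 W = 0.2057 kW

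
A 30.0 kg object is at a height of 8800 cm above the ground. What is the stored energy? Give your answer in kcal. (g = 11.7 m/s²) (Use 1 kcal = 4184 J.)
Convert to SI: m = 30.0 kg, h = 88.0 m
PE = mgh = (30.0)(11.7)(88.0) = 30888.0 J = 7.382 kcal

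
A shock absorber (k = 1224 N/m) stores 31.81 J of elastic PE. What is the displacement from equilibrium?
x = √(2·PE/k) = √(2·31.81/1224) = 0.228 m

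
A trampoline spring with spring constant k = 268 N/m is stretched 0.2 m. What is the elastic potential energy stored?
PE = ½kx² = ½(268)(0.2)² = 5.36 J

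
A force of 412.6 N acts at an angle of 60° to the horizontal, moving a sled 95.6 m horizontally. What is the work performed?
W = F·d·cosθ = (412.6)(95.6)cos(60°) = 19720 J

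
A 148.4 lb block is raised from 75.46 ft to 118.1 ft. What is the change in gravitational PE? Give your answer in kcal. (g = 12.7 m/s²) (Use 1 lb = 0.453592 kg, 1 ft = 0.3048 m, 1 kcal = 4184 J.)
Convert to SI: m = 67.3131 kg, Δh = 12.9967 m
ΔPE = mgΔh = (67.3131)(12.7)(12.9967) = 11110.5 J = 2.655 kcal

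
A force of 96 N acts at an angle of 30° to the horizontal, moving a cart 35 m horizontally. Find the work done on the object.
W = F·d·cosθ = (96)(35)cos(30°) = 2910 J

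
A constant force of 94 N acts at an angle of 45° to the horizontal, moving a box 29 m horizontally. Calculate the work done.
W = F·d·cosθ = (94)(29)cos(45°) = 1928 J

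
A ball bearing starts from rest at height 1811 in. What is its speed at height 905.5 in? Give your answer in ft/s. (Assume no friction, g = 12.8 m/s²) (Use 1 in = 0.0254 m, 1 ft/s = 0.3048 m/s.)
Convert to SI: h₁−h₂ = 22.9997 m
mgh₁ = mgh₂ + ½mv² ⇒ v = √(2g(h₁−h₂)) = √(2·12.8·22.9997) = 24.265 m/s = 79.61 ft/s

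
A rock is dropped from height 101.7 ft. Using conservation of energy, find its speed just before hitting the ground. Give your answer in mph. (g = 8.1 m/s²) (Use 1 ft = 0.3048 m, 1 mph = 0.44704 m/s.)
Convert to SI: h = 30.9982 m
mgh = ½mv² ⇒ v = √(2gh) = √(2·8.1·30.9982) = 22.4092 m/s = 50.13 mph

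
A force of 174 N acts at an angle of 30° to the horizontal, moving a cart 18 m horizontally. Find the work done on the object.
W = F·d·cosθ = (174)(18)cos(30°) = 2712 J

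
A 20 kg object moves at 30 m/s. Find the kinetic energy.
KE = ½mv² = ½(20)(30)² = 9000.0 J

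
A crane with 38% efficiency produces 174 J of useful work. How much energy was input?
W_in = W_out/η = 174/0.38 = 457.9 J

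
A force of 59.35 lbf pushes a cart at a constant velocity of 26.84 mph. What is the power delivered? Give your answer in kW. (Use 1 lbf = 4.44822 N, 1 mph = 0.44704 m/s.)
Convert to SI: F = 264.002 N, v = 11.9986 m/s
P = Fv = (264.002)(11.9986) = 3167.64 W = 3.168 kW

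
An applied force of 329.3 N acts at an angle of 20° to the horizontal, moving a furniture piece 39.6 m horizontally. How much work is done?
W = F·d·cosθ = (329.3)(39.6)cos(20°) = 12250 J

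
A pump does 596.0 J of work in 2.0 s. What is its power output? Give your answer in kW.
P = W/t = 596.0/2.0 = 298.0 W = 0.298 kW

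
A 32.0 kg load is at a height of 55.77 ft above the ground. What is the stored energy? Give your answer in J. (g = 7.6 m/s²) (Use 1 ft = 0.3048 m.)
Convert to SI: m = 32.0 kg, h = 16.9987 m
PE = mgh = (32.0)(7.6)(16.9987) = 4134 J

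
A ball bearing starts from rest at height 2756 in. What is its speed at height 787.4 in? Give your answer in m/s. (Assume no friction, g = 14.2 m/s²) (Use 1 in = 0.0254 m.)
Convert to SI: h₁−h₂ = 50.0024 m
mgh₁ = mgh₂ + ½mv² ⇒ v = √(2g(h₁−h₂)) = √(2·14.2·50.0024) = 37.68 m/s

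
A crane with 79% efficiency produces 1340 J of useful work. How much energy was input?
W_in = W_out/η = 1340/0.79 = 1696 J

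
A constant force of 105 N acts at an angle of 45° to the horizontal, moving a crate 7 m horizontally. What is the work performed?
W = F·d·cosθ = (105)(7)cos(45°) = 519.7 J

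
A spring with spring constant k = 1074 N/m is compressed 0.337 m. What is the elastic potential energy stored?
PE = ½kx² = ½(1074)(0.337)² = 60.99 J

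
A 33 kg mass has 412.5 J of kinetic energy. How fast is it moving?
v = √(2·KE/m) = √(2·412.5/33) = 5.0 m/s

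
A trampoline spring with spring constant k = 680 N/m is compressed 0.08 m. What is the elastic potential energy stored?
PE = ½kx² = ½(680)(0.08)² = 2.176 J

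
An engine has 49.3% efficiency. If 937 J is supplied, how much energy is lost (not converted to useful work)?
W_lost = W_in(1 − η) = 937·(1 − 0.493) = 475.1 J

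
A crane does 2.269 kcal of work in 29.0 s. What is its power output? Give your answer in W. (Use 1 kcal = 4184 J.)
Convert to SI: W = 9493.5 J, t = 29.0 s
P = W/t = 9493.5/29.0 = 327.4 W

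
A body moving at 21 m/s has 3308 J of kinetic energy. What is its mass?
m = 2·KE/v² = 2·3308/(21)² = 15.0 kg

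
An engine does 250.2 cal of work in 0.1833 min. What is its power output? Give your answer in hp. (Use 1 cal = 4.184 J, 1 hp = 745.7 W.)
Convert to SI: W = 1046.84 J, t = 10.998 s
P = W/t = 1046.84/10.998 = 95.1843 W = 0.1276 hp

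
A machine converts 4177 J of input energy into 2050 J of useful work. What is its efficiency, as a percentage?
η = W_out/W_in = 2050/4177 = 49.08%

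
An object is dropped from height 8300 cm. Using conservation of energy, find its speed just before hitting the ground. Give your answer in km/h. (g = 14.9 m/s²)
Convert to SI: h = 83.0 m
mgh = ½mv² ⇒ v = √(2gh) = √(2·14.9·83.0) = 49.7333 m/s = 179.0 km/h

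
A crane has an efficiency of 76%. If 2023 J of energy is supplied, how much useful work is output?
W_out = η·W_in = 0.76·2023 = 1537.48 J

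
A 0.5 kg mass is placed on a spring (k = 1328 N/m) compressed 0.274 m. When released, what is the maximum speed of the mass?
½kx² = ½mv² ⇒ v = x√(k/m) = (0.274)√(1328/0.5) = 14.12 m/s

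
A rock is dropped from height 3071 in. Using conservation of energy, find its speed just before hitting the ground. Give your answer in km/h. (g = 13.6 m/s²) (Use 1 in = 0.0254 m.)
Convert to SI: h = 78.0034 m
mgh = ½mv² ⇒ v = √(2gh) = √(2·13.6·78.0034) = 46.0618 m/s = 165.8 km/h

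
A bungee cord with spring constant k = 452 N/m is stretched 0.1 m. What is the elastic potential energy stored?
PE = ½kx² = ½(452)(0.1)² = 2.26 J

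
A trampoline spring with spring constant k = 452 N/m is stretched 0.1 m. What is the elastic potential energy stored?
PE = ½kx² = ½(452)(0.1)² = 2.26 J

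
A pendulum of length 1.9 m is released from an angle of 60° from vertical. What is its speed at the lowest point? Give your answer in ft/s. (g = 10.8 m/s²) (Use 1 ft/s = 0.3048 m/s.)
h = L(1 − cosθ) = 1.9(1 − cos60°) = 0.95 m
v = √(2gh) = √(2·10.8·0.95) = 4.5299 m/s = 14.86 ft/s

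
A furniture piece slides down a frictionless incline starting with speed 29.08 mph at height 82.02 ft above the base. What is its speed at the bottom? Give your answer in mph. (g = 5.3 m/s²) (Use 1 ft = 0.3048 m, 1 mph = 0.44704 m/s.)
Convert to SI: v₀ = 12.9999 m/s, h = 24.9997 m
½mv₀² + mgh = ½mv² ⇒ v = √(v₀² + 2gh) = √(12.9999² + 2·5.3·24.9997) = 20.8325 m/s = 46.6 mph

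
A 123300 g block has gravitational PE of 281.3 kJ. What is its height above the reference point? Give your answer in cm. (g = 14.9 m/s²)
Convert to SI: m = 123.3 kg, PE = 281300 J
h = PE/(mg) = 281300/(123.3·14.9) = 153.116 m = 15310 cm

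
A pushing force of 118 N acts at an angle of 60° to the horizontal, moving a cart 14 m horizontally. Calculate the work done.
W = F·d·cosθ = (118)(14)cos(60°) = 826.0 J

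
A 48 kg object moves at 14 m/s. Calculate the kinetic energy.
KE = ½mv² = ½(48)(14)² = 4704.0 J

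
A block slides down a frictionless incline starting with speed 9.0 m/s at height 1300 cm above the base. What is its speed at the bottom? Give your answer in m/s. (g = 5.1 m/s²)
Convert to SI: v₀ = 9.0 m/s, h = 13.0 m
½mv₀² + mgh = ½mv² ⇒ v = √(v₀² + 2gh) = √(9.0² + 2·5.1·13.0) = 14.62 m/s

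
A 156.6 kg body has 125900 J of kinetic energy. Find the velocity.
v = √(2·KE/m) = √(2·125900/156.6) = 40.1 m/s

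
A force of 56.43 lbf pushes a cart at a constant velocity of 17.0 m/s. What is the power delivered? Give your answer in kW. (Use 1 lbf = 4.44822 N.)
Convert to SI: F = 251.013 N, v = 17.0 m/s
P = Fv = (251.013)(17.0) = 4267.22 W = 4.267 kW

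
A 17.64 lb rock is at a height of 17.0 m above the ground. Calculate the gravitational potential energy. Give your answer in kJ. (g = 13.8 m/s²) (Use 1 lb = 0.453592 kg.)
Convert to SI: m = 8.00136 kg, h = 17.0 m
PE = mgh = (8.00136)(13.8)(17.0) = 1877.12 J = 1.877 kJ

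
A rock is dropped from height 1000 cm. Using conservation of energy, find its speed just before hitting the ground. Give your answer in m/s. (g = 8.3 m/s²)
Convert to SI: h = 10.0 m
mgh = ½mv² ⇒ v = √(2gh) = √(2·8.3·10.0) = 12.88 m/s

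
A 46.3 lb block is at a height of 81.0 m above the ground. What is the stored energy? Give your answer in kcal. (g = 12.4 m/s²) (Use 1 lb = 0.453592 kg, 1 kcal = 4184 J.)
Convert to SI: m = 21.0013 kg, h = 81.0 m
PE = mgh = (21.0013)(12.4)(81.0) = 21093.7 J = 5.042 kcal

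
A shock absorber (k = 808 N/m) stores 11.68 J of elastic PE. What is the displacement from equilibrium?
x = √(2·PE/k) = √(2·11.68/808) = 0.17 m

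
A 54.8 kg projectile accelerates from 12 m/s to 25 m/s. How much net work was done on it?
W = ΔKE = ½m(v₂² − v₁²) = ½(54.8)(25² − 12²) = 13179.4 J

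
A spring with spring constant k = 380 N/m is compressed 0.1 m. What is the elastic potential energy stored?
PE = ½kx² = ½(380)(0.1)² = 1.9 J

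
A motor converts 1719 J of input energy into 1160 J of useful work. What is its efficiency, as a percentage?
η = W_out/W_in = 1160/1719 = 67.48%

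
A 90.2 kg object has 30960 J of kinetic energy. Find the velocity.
v = √(2·KE/m) = √(2·30960/90.2) = 26.2 m/s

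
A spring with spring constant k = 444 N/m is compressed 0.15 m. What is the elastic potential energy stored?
PE = ½kx² = ½(444)(0.15)² = 4.995 J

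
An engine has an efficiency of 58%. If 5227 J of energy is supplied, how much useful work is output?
W_out = η·W_in = 0.58·5227 = 3031.66 J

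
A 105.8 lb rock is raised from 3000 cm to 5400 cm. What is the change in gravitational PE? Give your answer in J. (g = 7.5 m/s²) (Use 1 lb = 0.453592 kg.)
Convert to SI: m = 47.99 kg, Δh = 24.0 m
ΔPE = mgΔh = (47.99)(7.5)(24.0) = 8638 J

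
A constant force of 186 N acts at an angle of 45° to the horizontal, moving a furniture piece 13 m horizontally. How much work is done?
W = F·d·cosθ = (186)(13)cos(45°) = 1710 J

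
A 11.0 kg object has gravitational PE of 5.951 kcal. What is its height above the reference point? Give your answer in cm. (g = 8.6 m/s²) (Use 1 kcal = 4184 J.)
Convert to SI: m = 11.0 kg, PE = 24899.0 J
h = PE/(mg) = 24899.0/(11.0·8.6) = 263.203 m = 26320 cm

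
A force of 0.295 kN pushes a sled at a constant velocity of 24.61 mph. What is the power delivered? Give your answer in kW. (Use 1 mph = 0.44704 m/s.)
Convert to SI: F = 295.0 N, v = 11.0017 m/s
P = Fv = (295.0)(11.0017) = 3245.49 W = 3.245 kW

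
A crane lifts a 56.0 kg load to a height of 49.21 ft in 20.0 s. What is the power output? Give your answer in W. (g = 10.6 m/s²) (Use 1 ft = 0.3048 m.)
Convert to SI: m = 56.0 kg, h = 14.9992 m, t = 20.0 s
P = mgh/t = (56.0)(10.6)(14.9992)/20.0 = 445.2 W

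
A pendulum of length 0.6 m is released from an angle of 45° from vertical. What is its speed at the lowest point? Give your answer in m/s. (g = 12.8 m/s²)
h = L(1 − cosθ) = 0.6(1 − cos45°) = 0.175736 m
v = √(2gh) = √(2·12.8·0.175736) = 2.121 m/s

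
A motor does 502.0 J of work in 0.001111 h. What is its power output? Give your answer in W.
Convert to SI: W = 502.0 J, t = 3.9996 s
P = W/t = 502.0/3.9996 = 125.5 W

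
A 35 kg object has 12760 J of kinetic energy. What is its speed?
v = √(2·KE/m) = √(2·12760/35) = 27.0 m/s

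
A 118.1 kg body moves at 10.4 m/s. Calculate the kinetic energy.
KE = ½mv² = ½(118.1)(10.4)² = 6387 J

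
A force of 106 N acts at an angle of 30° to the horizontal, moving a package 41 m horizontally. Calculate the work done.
W = F·d·cosθ = (106)(41)cos(30°) = 3764 J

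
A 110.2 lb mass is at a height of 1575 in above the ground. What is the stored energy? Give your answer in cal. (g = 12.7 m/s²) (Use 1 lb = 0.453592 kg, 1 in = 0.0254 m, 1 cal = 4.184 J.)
Convert to SI: m = 49.9858 kg, h = 40.005 m
PE = mgh = (49.9858)(12.7)(40.005) = 25396.0 J = 6070 cal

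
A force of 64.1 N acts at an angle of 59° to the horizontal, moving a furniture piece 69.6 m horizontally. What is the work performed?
W = F·d·cosθ = (64.1)(69.6)cos(59°) = 2298 J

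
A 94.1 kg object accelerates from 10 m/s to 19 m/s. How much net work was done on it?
W = ΔKE = ½m(v₂² − v₁²) = ½(94.1)(19² − 10²) = 12280.05 J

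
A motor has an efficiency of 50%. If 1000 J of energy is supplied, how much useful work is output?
W_out = η·W_in = 0.5·1000 = 500.0 J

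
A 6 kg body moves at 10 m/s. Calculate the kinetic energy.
KE = ½mv² = ½(6)(10)² = 300.0 J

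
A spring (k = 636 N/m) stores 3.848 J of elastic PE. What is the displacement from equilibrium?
x = √(2·PE/k) = √(2·3.848/636) = 0.11 m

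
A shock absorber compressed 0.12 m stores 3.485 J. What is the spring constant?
k = 2·PE/x² = 2·3.485/(0.12)² = 484.0 N/m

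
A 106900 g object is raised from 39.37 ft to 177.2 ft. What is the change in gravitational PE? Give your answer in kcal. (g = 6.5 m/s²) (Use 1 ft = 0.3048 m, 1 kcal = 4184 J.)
Convert to SI: m = 106.9 kg, Δh = 42.0106 m
ΔPE = mgΔh = (106.9)(6.5)(42.0106) = 29191.1 J = 6.977 kcal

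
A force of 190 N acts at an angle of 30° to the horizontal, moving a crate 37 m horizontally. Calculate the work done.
W = F·d·cosθ = (190)(37)cos(30°) = 6088 J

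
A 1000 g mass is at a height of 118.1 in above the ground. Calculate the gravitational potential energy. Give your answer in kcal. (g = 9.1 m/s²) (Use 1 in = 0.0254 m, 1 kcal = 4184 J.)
Convert to SI: m = 1.0 kg, h = 2.99974 m
PE = mgh = (1.0)(9.1)(2.99974) = 27.2976 J = 0.006524 kcal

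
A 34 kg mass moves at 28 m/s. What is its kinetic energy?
KE = ½mv² = ½(34)(28)² = 13328.0 J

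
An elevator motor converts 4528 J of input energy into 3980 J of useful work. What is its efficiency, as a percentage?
η = W_out/W_in = 3980/4528 = 87.9%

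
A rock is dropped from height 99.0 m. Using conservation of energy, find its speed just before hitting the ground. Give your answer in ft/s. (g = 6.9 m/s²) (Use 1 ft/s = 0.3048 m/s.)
mgh = ½mv² ⇒ v = √(2gh) = √(2·6.9·99.0) = 36.9621 m/s = 121.3 ft/s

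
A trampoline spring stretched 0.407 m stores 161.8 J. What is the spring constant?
k = 2·PE/x² = 2·161.8/(0.407)² = 1954 N/m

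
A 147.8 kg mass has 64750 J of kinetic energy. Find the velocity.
v = √(2·KE/m) = √(2·64750/147.8) = 29.6 m/s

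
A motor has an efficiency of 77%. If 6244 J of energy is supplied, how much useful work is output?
W_out = η·W_in = 0.77·6244 = 4807.88 J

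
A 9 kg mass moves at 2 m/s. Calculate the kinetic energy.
KE = ½mv² = ½(9)(2)² = 18.0 J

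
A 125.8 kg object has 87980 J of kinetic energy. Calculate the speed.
v = √(2·KE/m) = √(2·87980/125.8) = 37.4 m/s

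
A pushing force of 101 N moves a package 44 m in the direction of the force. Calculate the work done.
W = F·d = (101)(44) = 4444 J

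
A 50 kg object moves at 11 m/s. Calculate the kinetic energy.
KE = ½mv² = ½(50)(11)² = 3025.0 J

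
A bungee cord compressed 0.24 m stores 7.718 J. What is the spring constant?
k = 2·PE/x² = 2·7.718/(0.24)² = 268.0 N/m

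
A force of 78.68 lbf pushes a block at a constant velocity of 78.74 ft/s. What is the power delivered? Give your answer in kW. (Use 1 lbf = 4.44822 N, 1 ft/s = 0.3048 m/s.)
Convert to SI: F = 349.986 N, v = 24.0 m/s
P = Fv = (349.986)(24.0) = 8399.65 W = 8.4 kW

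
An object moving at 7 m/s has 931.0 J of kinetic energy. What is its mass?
m = 2·KE/v² = 2·931.0/(7)² = 38.0 kg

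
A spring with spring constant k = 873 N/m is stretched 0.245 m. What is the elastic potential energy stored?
PE = ½kx² = ½(873)(0.245)² = 26.2 J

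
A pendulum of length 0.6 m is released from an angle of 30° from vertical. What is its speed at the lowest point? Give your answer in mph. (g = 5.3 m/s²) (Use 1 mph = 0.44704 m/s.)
h = L(1 − cosθ) = 0.6(1 − cos30°) = 0.0803848 m
v = √(2gh) = √(2·5.3·0.0803848) = 0.923081 m/s = 2.065 mph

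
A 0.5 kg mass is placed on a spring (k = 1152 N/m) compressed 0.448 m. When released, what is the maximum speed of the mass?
½kx² = ½mv² ⇒ v = x√(k/m) = (0.448)√(1152/0.5) = 21.5 m/s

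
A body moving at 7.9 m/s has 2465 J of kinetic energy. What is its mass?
m = 2·KE/v² = 2·2465/(7.9)² = 78.99 kg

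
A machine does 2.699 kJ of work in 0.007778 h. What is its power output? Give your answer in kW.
Convert to SI: W = 2699.0 J, t = 28.0008 s
P = W/t = 2699.0/28.0008 = 96.3901 W = 0.09639 kW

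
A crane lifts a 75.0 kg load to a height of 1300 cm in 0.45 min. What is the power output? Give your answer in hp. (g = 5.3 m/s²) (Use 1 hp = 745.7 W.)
Convert to SI: m = 75.0 kg, h = 13.0 m, t = 27.0 s
P = mgh/t = (75.0)(5.3)(13.0)/27.0 = 191.389 W = 0.2567 hp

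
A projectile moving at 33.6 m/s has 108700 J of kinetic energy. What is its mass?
m = 2·KE/v² = 2·108700/(33.6)² = 192.6 kg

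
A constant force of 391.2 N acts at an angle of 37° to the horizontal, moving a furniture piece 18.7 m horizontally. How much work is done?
W = F·d·cosθ = (391.2)(18.7)cos(37°) = 5842 J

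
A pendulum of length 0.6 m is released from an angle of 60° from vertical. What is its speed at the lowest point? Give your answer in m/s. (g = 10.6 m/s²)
h = L(1 − cosθ) = 0.6(1 − cos60°) = 0.3 m
v = √(2gh) = √(2·10.6·0.3) = 2.522 m/s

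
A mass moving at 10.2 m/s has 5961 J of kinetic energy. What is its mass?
m = 2·KE/v² = 2·5961/(10.2)² = 114.6 kg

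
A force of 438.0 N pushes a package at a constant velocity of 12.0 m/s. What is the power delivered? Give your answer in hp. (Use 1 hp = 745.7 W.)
P = Fv = (438.0)(12.0) = 5256.0 W = 7.048 hp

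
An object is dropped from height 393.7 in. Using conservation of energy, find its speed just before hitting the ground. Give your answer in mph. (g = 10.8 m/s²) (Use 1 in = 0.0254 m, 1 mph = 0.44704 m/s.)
Convert to SI: h = 9.99998 m
mgh = ½mv² ⇒ v = √(2gh) = √(2·10.8·9.99998) = 14.6969 m/s = 32.88 mph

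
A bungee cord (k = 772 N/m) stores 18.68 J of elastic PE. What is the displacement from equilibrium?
x = √(2·PE/k) = √(2·18.68/772) = 0.22 m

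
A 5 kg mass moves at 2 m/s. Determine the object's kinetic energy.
KE = ½mv² = ½(5)(2)² = 10.0 J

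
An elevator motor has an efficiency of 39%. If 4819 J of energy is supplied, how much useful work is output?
W_out = η·W_in = 0.39·4819 = 1879.41 J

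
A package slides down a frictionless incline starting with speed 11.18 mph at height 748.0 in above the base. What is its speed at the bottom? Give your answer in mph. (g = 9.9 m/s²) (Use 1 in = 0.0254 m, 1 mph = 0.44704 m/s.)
Convert to SI: v₀ = 4.99791 m/s, h = 18.9992 m
½mv₀² + mgh = ½mv² ⇒ v = √(v₀² + 2gh) = √(4.99791² + 2·9.9·18.9992) = 20.0291 m/s = 44.8 mph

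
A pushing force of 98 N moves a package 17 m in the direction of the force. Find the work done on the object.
W = F·d = (98)(17) = 1666 J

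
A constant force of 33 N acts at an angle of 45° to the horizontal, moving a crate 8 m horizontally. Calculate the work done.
W = F·d·cosθ = (33)(8)cos(45°) = 186.7 J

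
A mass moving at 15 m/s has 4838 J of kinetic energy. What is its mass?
m = 2·KE/v² = 2·4838/(15)² = 43.0 kg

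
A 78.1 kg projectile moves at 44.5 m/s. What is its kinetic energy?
KE = ½mv² = ½(78.1)(44.5)² = 77330 J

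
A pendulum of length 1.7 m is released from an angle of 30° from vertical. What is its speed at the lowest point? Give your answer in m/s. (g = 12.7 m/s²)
h = L(1 − cosθ) = 1.7(1 − cos30°) = 0.227757 m
v = √(2gh) = √(2·12.7·0.227757) = 2.405 m/s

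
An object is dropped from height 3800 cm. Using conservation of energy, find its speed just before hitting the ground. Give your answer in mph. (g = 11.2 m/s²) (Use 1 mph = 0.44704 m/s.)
Convert to SI: h = 38.0 m
mgh = ½mv² ⇒ v = √(2gh) = √(2·11.2·38.0) = 29.1753 m/s = 65.26 mph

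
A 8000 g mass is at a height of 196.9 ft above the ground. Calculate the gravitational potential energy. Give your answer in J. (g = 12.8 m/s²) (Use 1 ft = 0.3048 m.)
Convert to SI: m = 8.0 kg, h = 60.0151 m
PE = mgh = (8.0)(12.8)(60.0151) = 6146 J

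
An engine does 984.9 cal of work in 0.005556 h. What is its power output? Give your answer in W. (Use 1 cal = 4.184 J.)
Convert to SI: W = 4120.82 J, t = 20.0016 s
P = W/t = 4120.82/20.0016 = 206.0 W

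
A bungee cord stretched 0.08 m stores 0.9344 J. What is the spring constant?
k = 2·PE/x² = 2·0.9344/(0.08)² = 292.0 N/m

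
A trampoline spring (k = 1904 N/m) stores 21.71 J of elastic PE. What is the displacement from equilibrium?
x = √(2·PE/k) = √(2·21.71/1904) = 0.151 m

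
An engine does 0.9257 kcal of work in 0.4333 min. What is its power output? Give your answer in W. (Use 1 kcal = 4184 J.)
Convert to SI: W = 3873.13 J, t = 25.998 s
P = W/t = 3873.13/25.998 = 149.0 W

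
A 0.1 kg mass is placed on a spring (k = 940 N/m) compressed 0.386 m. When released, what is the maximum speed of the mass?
½kx² = ½mv² ⇒ v = x√(k/m) = (0.386)√(940/0.1) = 37.42 m/s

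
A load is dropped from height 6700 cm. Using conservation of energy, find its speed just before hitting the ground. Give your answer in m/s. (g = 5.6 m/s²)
Convert to SI: h = 67.0 m
mgh = ½mv² ⇒ v = √(2gh) = √(2·5.6·67.0) = 27.39 m/s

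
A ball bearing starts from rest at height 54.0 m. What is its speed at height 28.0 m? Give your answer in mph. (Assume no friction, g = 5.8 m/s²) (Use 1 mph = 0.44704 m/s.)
mgh₁ = mgh₂ + ½mv² ⇒ v = √(2g(h₁−h₂)) = √(2·5.8·26.0) = 17.3666 m/s = 38.85 mph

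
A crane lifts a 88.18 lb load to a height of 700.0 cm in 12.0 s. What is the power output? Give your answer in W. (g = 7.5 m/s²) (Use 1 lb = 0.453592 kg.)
Convert to SI: m = 39.9977 kg, h = 7.0 m, t = 12.0 s
P = mgh/t = (39.9977)(7.5)(7.0)/12.0 = 175.0 W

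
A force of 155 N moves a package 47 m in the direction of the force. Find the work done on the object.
W = F·d = (155)(47) = 7285 J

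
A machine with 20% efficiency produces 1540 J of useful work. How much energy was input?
W_in = W_out/η = 1540/0.2 = 7700 J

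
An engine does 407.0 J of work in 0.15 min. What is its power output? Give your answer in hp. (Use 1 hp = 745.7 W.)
Convert to SI: W = 407.0 J, t = 9.0 s
P = W/t = 407.0/9.0 = 45.2222 W = 0.06064 hp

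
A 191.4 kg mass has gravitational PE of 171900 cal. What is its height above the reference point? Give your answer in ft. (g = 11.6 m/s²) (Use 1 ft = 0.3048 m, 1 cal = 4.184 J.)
Convert to SI: m = 191.4 kg, PE = 719230 J
h = PE/(mg) = 719230/(191.4·11.6) = 323.942 m = 1063 ft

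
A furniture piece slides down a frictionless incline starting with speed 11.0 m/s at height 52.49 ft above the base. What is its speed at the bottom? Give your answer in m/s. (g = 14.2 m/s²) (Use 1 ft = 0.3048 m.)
Convert to SI: v₀ = 11.0 m/s, h = 15.999 m
½mv₀² + mgh = ½mv² ⇒ v = √(v₀² + 2gh) = √(11.0² + 2·14.2·15.999) = 23.99 m/s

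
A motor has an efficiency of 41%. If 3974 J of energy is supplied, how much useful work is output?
W_out = η·W_in = 0.41·3974 = 1629.34 J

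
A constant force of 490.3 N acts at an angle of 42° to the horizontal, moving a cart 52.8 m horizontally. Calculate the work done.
W = F·d·cosθ = (490.3)(52.8)cos(42°) = 19240 J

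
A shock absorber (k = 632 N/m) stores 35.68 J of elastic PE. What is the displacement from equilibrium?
x = √(2·PE/k) = √(2·35.68/632) = 0.336 m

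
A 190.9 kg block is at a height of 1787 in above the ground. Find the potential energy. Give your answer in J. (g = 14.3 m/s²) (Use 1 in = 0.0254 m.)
Convert to SI: m = 190.9 kg, h = 45.3898 m
PE = mgh = (190.9)(14.3)(45.3898) = 123900 J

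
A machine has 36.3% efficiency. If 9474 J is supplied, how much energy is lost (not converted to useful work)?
W_lost = W_in(1 − η) = 9474·(1 − 0.363) = 6035 J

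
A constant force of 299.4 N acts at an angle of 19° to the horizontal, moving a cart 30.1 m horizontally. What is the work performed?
W = F·d·cosθ = (299.4)(30.1)cos(19°) = 8521 J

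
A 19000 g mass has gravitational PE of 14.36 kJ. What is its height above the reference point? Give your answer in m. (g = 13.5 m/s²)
Convert to SI: m = 19.0 kg, PE = 14360.0 J
h = PE/(mg) = 14360.0/(19.0·13.5) = 55.98 m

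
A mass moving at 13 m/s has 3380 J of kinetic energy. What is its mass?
m = 2·KE/v² = 2·3380/(13)² = 40.0 kg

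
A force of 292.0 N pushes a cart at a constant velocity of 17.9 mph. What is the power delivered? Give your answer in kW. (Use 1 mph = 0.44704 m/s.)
Convert to SI: F = 292.0 N, v = 8.00202 m/s
P = Fv = (292.0)(8.00202) = 2336.59 W = 2.337 kW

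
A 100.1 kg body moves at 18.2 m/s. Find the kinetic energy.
KE = ½mv² = ½(100.1)(18.2)² = 16580 J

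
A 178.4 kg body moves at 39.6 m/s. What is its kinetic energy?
KE = ½mv² = ½(178.4)(39.6)² = 139900 J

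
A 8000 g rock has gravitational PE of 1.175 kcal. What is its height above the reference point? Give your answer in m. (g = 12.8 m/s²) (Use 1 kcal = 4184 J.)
Convert to SI: m = 8.0 kg, PE = 4916.2 J
h = PE/(mg) = 4916.2/(8.0·12.8) = 48.01 m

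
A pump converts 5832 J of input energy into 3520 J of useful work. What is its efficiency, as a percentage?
η = W_out/W_in = 3520/5832 = 60.36%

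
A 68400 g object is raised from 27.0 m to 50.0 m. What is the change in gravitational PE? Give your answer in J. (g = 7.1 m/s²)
Convert to SI: m = 68.4 kg, Δh = 23.0 m
ΔPE = mgΔh = (68.4)(7.1)(23.0) = 11170 J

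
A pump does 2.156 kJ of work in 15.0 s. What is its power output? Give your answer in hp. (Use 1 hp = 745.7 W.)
Convert to SI: W = 2156.0 J, t = 15.0 s
P = W/t = 2156.0/15.0 = 143.733 W = 0.1927 hp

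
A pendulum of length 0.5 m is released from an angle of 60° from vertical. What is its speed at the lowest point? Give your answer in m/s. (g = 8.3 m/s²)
h = L(1 − cosθ) = 0.5(1 − cos60°) = 0.25 m
v = √(2gh) = √(2·8.3·0.25) = 2.037 m/s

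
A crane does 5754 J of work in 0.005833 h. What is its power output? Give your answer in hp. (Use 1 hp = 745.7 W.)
Convert to SI: W = 5754.0 J, t = 20.9988 s
P = W/t = 5754.0/20.9988 = 274.016 W = 0.3675 hp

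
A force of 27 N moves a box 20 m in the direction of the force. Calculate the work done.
W = F·d = (27)(20) = 540.0 J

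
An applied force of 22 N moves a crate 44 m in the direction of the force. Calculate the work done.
W = F·d = (22)(44) = 968.0 J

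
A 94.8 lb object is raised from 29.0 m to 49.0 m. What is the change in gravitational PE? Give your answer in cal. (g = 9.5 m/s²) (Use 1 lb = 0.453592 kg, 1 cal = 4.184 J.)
Convert to SI: m = 43.0005 kg, Δh = 20.0 m
ΔPE = mgΔh = (43.0005)(9.5)(20.0) = 8170.1 J = 1953 cal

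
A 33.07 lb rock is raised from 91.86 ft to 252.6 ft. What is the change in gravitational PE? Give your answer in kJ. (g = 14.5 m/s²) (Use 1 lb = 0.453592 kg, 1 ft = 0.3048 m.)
Convert to SI: m = 15.0003 kg, Δh = 48.9936 m
ΔPE = mgΔh = (15.0003)(14.5)(48.9936) = 10656.3 J = 10.66 kJ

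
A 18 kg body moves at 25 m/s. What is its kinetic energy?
KE = ½mv² = ½(18)(25)² = 5625.0 J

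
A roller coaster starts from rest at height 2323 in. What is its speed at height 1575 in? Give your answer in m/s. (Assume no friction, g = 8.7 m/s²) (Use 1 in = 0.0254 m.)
Convert to SI: h₁−h₂ = 18.9992 m
mgh₁ = mgh₂ + ½mv² ⇒ v = √(2g(h₁−h₂)) = √(2·8.7·18.9992) = 18.18 m/s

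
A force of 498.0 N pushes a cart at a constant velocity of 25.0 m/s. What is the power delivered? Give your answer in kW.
P = Fv = (498.0)(25.0) = 12450.0 W = 12.45 kW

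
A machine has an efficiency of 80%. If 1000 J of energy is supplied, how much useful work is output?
W_out = η·W_in = 0.8·1000 = 800.0 J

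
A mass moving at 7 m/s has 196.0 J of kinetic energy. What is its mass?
m = 2·KE/v² = 2·196.0/(7)² = 8.0 kg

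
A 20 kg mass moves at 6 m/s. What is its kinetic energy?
KE = ½mv² = ½(20)(6)² = 360.0 J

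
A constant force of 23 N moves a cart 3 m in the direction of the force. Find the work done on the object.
W = F·d = (23)(3) = 69.0 J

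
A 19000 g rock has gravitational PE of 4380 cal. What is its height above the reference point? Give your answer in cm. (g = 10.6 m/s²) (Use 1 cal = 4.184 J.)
Convert to SI: m = 19.0 kg, PE = 18325.9 J
h = PE/(mg) = 18325.9/(19.0·10.6) = 90.9927 m = 9099 cm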